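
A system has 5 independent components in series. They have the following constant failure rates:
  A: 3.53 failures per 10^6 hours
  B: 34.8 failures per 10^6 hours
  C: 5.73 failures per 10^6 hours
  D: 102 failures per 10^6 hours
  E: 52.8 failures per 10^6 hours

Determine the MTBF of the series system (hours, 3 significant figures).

Series of exponential components: λ_sys = Σ λ_i
λ_sys = 0.00000353 + 0.0000348 + 0.00000573 + 0.000102 + 0.0000528 = 1.9886e-04 /h
MTBF = 1 / λ_sys = 5030 h

5030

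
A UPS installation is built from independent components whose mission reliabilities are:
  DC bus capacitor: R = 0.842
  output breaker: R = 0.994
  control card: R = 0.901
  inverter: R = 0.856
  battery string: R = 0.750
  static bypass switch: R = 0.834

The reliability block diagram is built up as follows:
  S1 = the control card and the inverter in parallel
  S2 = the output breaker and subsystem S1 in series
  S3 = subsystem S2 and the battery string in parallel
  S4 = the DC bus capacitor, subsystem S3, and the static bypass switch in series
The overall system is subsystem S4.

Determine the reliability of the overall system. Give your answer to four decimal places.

Parallel (control card and inverter): 1 − (1 − 0.901000)(1 − 0.856000) = 0.985744
Series (output breaker and [0.985744]): 0.994000 × 0.985744 = 0.979830
Parallel ([0.979830] and battery string): 1 − (1 − 0.979830)(1 − 0.750000) = 0.994958
Series (DC bus capacitor, [0.994958], and static bypass switch): 0.842000 × 0.994958 × 0.834000 = 0.6987

0.6987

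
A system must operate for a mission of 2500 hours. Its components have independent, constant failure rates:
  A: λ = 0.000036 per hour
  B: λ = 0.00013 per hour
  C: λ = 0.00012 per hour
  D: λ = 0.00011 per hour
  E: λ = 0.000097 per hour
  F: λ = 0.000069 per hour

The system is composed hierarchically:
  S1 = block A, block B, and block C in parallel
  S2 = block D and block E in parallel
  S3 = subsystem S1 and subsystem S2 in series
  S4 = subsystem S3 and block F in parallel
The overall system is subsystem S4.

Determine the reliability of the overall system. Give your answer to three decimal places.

R(A) = exp(−0.000036 × 2500) = 0.91393
R(B) = exp(−0.00013 × 2500) = 0.72253
R(C) = exp(−0.00012 × 2500) = 0.74082
R(D) = exp(−0.00011 × 2500) = 0.75957
R(E) = exp(−0.000097 × 2500) = 0.78466
R(F) = exp(−0.000069 × 2500) = 0.84156
Parallel (A, B, and C): 1 − (1 − 0.91393)(1 − 0.72253)(1 − 0.74082) = 0.99381
Parallel (D and E): 1 − (1 − 0.75957)(1 − 0.78466) = 0.94823
Series ([0.99381] and [0.94823]): 0.99381 × 0.94823 = 0.94236
Parallel ([0.94236] and F): 1 − (1 − 0.94236)(1 − 0.84156) = 0.991

0.991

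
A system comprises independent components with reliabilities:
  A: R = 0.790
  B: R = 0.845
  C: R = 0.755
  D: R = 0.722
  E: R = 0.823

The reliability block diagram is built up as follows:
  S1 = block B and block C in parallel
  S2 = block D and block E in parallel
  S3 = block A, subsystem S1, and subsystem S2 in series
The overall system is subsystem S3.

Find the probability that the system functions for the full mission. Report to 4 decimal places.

Parallel (B and C): 1 − (1 − 0.845000)(1 − 0.755000) = 0.962025
Parallel (D and E): 1 − (1 − 0.722000)(1 − 0.823000) = 0.950794
Series (A, [0.962025], and [0.950794]): 0.790000 × 0.962025 × 0.950794 = 0.7226

0.7226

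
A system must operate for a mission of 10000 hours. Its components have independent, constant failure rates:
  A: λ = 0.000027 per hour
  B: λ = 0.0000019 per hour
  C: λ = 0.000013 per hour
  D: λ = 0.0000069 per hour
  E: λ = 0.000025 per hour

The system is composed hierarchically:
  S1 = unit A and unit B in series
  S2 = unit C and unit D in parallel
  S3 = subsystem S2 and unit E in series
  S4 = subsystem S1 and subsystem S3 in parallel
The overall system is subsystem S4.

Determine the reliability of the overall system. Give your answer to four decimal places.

R(A) = exp(−0.000027 × 10000) = 0.763379
R(B) = exp(−0.0000019 × 10000) = 0.981179
R(C) = exp(−0.000013 × 10000) = 0.878095
R(D) = exp(−0.0000069 × 10000) = 0.933327
R(E) = exp(−0.000025 × 10000) = 0.778801
Series (A and B): 0.763379 × 0.981179 = 0.749011
Parallel (C and D): 1 − (1 − 0.878095)(1 − 0.933327) = 0.991872
Series ([0.991872] and E): 0.991872 × 0.778801 = 0.772471
Parallel ([0.749011] and [0.772471]): 1 − (1 − 0.749011)(1 − 0.772471) = 0.9429

0.9429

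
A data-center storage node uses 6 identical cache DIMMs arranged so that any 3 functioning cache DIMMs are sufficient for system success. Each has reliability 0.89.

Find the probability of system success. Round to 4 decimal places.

R = Σ_{i=3}^{6} C(6,i) p^i (1−p)^{6−i} with p = 0.89
C(6,3)·0.89^3·0.11^3 = 0.018766
C(6,4)·0.89^4·0.11^2 = 0.113877
C(6,5)·0.89^5·0.11^1 = 0.368548
C(6,6)·0.89^6·0.11^0 = 0.496981
Sum = 0.9982

0.9982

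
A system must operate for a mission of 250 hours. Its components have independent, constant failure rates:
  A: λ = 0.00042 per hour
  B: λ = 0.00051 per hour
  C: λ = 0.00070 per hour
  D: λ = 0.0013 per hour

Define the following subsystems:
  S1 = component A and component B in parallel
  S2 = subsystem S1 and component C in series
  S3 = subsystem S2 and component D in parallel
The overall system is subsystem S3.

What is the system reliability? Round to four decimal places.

R(A) = exp(−0.00042 × 250) = 0.900325
R(B) = exp(−0.00051 × 250) = 0.880293
R(C) = exp(−0.00070 × 250) = 0.839457
R(D) = exp(−0.0013 × 250) = 0.722527
Parallel (A and B): 1 − (1 − 0.900325)(1 − 0.880293) = 0.988068
Series ([0.988068] and C): 0.988068 × 0.839457 = 0.829441
Parallel ([0.829441] and D): 1 − (1 − 0.829441)(1 − 0.722527) = 0.9527

0.9527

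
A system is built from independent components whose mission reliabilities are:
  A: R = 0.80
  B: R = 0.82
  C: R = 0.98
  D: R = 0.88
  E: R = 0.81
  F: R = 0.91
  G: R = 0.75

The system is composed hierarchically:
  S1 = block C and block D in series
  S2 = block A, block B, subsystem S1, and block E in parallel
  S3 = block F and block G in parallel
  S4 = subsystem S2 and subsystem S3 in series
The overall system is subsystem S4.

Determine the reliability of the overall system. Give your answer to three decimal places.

0.977

Series (C and D): 0.98000 × 0.88000 = 0.86240
Parallel (A, B, [0.86240], and E): 1 − (1 − 0.80000)(1 − 0.82000)(1 − 0.86240)(1 − 0.81000) = 0.99906
Parallel (F and G): 1 − (1 − 0.91000)(1 − 0.75000) = 0.97750
Series ([0.99906] and [0.97750]): 0.99906 × 0.97750 = 0.977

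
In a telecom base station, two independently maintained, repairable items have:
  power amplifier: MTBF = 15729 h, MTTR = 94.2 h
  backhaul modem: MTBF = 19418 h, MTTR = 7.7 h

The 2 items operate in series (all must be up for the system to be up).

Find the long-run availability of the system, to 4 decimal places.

A(power amplifier) = MTBF/(MTBF+MTTR) = 15729/(15729+94.2) = 0.994047
A(backhaul modem) = MTBF/(MTBF+MTTR) = 19418/(19418+7.7) = 0.999604
Series availability: 0.994047 × 0.999604 = 0.9937

0.9937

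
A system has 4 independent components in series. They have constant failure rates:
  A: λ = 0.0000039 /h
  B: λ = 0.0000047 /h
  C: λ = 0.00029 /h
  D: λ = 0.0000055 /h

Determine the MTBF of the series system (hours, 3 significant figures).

Series of exponential components: λ_sys = Σ λ_i
λ_sys = 0.0000039 + 0.0000047 + 0.00029 + 0.0000055 = 3.0410e-04 /h
MTBF = 1 / λ_sys = 3290 h

3290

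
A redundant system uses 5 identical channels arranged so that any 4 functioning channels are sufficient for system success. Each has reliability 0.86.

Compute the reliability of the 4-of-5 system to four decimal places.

R = Σ_{i=4}^{5} C(5,i) p^i (1−p)^{5−i} with p = 0.86
C(5,4)·0.86^4·0.14^1 = 0.382906
C(5,5)·0.86^5·0.14^0 = 0.470427
Sum = 0.8533

0.8533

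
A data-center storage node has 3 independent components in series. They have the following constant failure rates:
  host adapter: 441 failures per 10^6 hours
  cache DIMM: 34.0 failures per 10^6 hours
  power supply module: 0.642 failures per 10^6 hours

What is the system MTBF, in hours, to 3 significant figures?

Series of exponential components: λ_sys = Σ λ_i
λ_sys = 0.000441 + 0.0000340 + 0.000000642 = 4.7564e-04 /h
MTBF = 1 / λ_sys = 2100 h

2100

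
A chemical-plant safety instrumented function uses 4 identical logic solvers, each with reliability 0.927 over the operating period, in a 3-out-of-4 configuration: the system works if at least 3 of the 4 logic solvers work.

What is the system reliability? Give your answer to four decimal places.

R = Σ_{i=3}^{4} C(4,i) p^i (1−p)^{4−i} with p = 0.927
C(4,3)·0.927^3·0.073^1 = 0.232607
C(4,4)·0.927^4·0.073^0 = 0.738446
Sum = 0.9711

0.9711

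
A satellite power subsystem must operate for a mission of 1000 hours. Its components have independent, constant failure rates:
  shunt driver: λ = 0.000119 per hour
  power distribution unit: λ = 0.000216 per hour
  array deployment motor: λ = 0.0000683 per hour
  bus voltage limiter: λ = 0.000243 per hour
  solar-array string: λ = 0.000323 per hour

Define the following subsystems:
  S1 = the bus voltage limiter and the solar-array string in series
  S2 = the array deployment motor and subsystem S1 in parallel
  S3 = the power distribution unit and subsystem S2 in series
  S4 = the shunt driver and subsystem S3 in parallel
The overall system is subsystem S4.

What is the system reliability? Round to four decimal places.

0.9756

R(shunt driver) = exp(−0.000119 × 1000) = 0.887808
R(power distribution unit) = exp(−0.000216 × 1000) = 0.805735
R(array deployment motor) = exp(−0.0000683 × 1000) = 0.933980
R(bus voltage limiter) = exp(−0.000243 × 1000) = 0.784272
R(solar-array string) = exp(−0.000323 × 1000) = 0.723974
Series (bus voltage limiter and solar-array string): 0.784272 × 0.723974 = 0.567793
Parallel (array deployment motor and [0.567793]): 1 − (1 − 0.933980)(1 − 0.567793) = 0.971466
Series (power distribution unit and [0.971466]): 0.805735 × 0.971466 = 0.782744
Parallel (shunt driver and [0.782744]): 1 − (1 − 0.887808)(1 − 0.782744) = 0.9756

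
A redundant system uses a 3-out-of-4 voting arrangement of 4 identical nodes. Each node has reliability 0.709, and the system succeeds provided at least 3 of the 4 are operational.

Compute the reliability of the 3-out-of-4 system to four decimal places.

R = Σ_{i=3}^{4} C(4,i) p^i (1−p)^{4−i} with p = 0.709
C(4,3)·0.709^3·0.291^1 = 0.414851
C(4,4)·0.709^4·0.291^0 = 0.252688
Sum = 0.6675

0.6675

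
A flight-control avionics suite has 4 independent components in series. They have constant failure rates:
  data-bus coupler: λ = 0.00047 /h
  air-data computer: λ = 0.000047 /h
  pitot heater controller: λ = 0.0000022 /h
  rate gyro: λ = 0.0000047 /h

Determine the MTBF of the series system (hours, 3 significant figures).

Series of exponential components: λ_sys = Σ λ_i
λ_sys = 0.00047 + 0.000047 + 0.0000022 + 0.0000047 = 5.2390e-04 /h
MTBF = 1 / λ_sys = 1910 h

1910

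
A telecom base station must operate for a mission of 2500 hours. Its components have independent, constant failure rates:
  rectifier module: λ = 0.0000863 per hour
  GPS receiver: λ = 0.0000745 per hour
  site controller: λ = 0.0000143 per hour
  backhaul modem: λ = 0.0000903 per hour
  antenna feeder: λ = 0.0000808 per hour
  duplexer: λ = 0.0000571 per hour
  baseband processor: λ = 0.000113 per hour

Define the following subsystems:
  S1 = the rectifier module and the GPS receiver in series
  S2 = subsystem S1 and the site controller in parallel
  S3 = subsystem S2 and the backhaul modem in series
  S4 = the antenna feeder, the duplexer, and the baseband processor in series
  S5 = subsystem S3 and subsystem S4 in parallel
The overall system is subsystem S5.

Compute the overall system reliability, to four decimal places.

R(rectifier module) = exp(−0.0000863 × 2500) = 0.805937
R(GPS receiver) = exp(−0.0000745 × 2500) = 0.830066
R(site controller) = exp(−0.0000143 × 2500) = 0.964881
R(backhaul modem) = exp(−0.0000903 × 2500) = 0.797918
R(antenna feeder) = exp(−0.0000808 × 2500) = 0.817095
R(duplexer) = exp(−0.0000571 × 2500) = 0.866971
R(baseband processor) = exp(−0.000113 × 2500) = 0.753897
Series (rectifier module and GPS receiver): 0.805937 × 0.830066 = 0.668981
Parallel ([0.668981] and site controller): 1 − (1 − 0.668981)(1 − 0.964881) = 0.988375
Series ([0.988375] and backhaul modem): 0.988375 × 0.797918 = 0.788642
Series (antenna feeder, duplexer, and baseband processor): 0.817095 × 0.866971 × 0.753897 = 0.534059
Parallel ([0.788642] and [0.534059]): 1 − (1 − 0.788642)(1 − 0.534059) = 0.9015

0.9015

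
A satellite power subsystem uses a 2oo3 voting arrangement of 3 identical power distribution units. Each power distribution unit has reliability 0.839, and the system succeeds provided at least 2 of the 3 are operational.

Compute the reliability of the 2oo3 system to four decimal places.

R = Σ_{i=2}^{3} C(3,i) p^i (1−p)^{3−i} with p = 0.839
C(3,2)·0.839^2·0.161^1 = 0.339994
C(3,3)·0.839^3·0.161^0 = 0.590590
Sum = 0.9306

0.9306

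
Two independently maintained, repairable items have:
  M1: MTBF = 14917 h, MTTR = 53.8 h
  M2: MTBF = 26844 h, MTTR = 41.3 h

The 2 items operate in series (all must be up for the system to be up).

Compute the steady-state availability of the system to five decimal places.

A(M1) = MTBF/(MTBF+MTTR) = 14917/(14917+53.8) = 0.996406
A(M2) = MTBF/(MTBF+MTTR) = 26844/(26844+41.3) = 0.998464
Series availability: 0.996406 × 0.998464 = 0.99488

0.99488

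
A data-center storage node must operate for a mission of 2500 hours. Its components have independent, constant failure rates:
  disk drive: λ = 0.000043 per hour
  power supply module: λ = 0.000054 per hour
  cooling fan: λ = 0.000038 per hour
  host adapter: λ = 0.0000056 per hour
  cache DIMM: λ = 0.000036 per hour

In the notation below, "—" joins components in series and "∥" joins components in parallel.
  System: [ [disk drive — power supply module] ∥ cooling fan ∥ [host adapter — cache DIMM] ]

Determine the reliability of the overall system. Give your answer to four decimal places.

R(disk drive) = exp(−0.000043 × 2500) = 0.898077
R(power supply module) = exp(−0.000054 × 2500) = 0.873716
R(cooling fan) = exp(−0.000038 × 2500) = 0.909373
R(host adapter) = exp(−0.0000056 × 2500) = 0.986098
R(cache DIMM) = exp(−0.000036 × 2500) = 0.913931
Series (disk drive and power supply module): 0.898077 × 0.873716 = 0.784664
Series (host adapter and cache DIMM): 0.986098 × 0.913931 = 0.901226
Parallel ([0.784664], cooling fan, and [0.901226]): 1 − (1 − 0.784664)(1 − 0.909373)(1 − 0.901226) = 0.9981

0.9981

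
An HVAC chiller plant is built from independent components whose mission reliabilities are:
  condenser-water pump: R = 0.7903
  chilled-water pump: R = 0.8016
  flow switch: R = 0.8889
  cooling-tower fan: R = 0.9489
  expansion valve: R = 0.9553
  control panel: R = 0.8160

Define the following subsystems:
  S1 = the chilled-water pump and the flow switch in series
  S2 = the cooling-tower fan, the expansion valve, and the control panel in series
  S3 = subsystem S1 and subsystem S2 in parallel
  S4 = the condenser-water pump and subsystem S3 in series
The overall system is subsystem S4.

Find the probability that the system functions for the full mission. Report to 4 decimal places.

0.7312

Series (chilled-water pump and flow switch): 0.801600 × 0.888900 = 0.712542
Series (cooling-tower fan, expansion valve, and control panel): 0.948900 × 0.955300 × 0.816000 = 0.739691
Parallel ([0.712542] and [0.739691]): 1 − (1 − 0.712542)(1 − 0.739691) = 0.925172
Series (condenser-water pump and [0.925172]): 0.790300 × 0.925172 = 0.7312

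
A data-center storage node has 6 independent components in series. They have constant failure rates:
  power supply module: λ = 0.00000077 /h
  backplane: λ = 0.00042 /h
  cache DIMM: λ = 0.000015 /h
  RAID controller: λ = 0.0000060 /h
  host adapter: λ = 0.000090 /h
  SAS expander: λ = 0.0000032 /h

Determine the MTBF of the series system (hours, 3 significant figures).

Series of exponential components: λ_sys = Σ λ_i
λ_sys = 0.00000077 + 0.00042 + 0.000015 + 0.0000060 + 0.000090 + 0.0000032 = 5.3497e-04 /h
MTBF = 1 / λ_sys = 1870 h

1870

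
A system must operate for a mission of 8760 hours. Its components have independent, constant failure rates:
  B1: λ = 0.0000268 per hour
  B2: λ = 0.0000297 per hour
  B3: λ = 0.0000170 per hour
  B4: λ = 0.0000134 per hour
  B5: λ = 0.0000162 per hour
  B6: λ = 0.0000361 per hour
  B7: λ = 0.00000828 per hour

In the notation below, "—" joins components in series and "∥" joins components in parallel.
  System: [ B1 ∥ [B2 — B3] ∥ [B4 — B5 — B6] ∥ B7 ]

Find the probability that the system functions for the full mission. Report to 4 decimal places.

R(B1) = exp(−0.0000268 × 8760) = 0.790754
R(B2) = exp(−0.0000297 × 8760) = 0.770919
R(B3) = exp(−0.0000170 × 8760) = 0.861638
R(B4) = exp(−0.0000134 × 8760) = 0.889244
R(B5) = exp(−0.0000162 × 8760) = 0.867698
R(B6) = exp(−0.0000361 × 8760) = 0.728887
R(B7) = exp(−0.00000828 × 8760) = 0.930035
Series (B2 and B3): 0.770919 × 0.861638 = 0.664253
Series (B4, B5, and B6): 0.889244 × 0.867698 × 0.728887 = 0.562406
Parallel (B1, [0.664253], [0.562406], and B7): 1 − (1 − 0.790754)(1 − 0.664253)(1 − 0.562406)(1 − 0.930035) = 0.9978

0.9978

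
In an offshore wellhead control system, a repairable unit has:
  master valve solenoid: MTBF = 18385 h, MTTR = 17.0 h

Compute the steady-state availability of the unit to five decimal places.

0.99908

A(master valve solenoid) = MTBF/(MTBF+MTTR) = 18385/(18385+17.0) = 0.99908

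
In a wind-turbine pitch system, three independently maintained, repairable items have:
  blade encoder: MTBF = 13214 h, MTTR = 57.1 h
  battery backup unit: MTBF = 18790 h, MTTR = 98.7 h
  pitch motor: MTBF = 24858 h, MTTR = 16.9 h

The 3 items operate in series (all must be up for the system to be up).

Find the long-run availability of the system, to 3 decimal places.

A(blade encoder) = MTBF/(MTBF+MTTR) = 13214/(13214+57.1) = 0.995697
A(battery backup unit) = MTBF/(MTBF+MTTR) = 18790/(18790+98.7) = 0.994775
A(pitch motor) = MTBF/(MTBF+MTTR) = 24858/(24858+16.9) = 0.999321
Series availability: 0.995697 × 0.994775 × 0.999321 = 0.990

0.990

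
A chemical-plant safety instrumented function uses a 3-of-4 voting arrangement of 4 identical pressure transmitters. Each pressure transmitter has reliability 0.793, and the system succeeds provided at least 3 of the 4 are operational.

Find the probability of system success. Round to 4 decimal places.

0.8084

R = Σ_{i=3}^{4} C(4,i) p^i (1−p)^{4−i} with p = 0.793
C(4,3)·0.793^3·0.207^1 = 0.412905
C(4,4)·0.793^4·0.207^0 = 0.395451
Sum = 0.8084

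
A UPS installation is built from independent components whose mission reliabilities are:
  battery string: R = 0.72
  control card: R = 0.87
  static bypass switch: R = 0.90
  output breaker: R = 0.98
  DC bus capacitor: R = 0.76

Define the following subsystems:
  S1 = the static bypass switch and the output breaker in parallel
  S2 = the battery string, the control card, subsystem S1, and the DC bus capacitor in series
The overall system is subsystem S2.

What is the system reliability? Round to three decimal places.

Parallel (static bypass switch and output breaker): 1 − (1 − 0.90000)(1 − 0.98000) = 0.99800
Series (battery string, control card, [0.99800], and DC bus capacitor): 0.72000 × 0.87000 × 0.99800 × 0.76000 = 0.475

0.475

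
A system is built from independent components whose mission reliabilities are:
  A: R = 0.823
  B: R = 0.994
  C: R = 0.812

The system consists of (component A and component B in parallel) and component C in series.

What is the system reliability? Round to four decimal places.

Parallel (A and B): 1 − (1 − 0.823000)(1 − 0.994000) = 0.998938
Series ([0.998938] and C): 0.998938 × 0.812000 = 0.8111

0.8111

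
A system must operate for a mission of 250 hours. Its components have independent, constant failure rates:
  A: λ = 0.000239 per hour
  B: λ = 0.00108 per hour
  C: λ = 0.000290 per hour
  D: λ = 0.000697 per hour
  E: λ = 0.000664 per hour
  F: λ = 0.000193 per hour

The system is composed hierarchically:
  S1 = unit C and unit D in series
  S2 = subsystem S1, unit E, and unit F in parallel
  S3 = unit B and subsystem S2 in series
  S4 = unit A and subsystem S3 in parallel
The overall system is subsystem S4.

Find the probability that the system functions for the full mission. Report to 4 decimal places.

0.9862

R(A) = exp(−0.000239 × 250) = 0.942000
R(B) = exp(−0.00108 × 250) = 0.763379
R(C) = exp(−0.000290 × 250) = 0.930066
R(D) = exp(−0.000697 × 250) = 0.840087
R(E) = exp(−0.000664 × 250) = 0.847046
R(F) = exp(−0.000193 × 250) = 0.952896
Series (C and D): 0.930066 × 0.840087 = 0.781336
Parallel ([0.781336], E, and F): 1 − (1 − 0.781336)(1 − 0.847046)(1 − 0.952896) = 0.998425
Series (B and [0.998425]): 0.763379 × 0.998425 = 0.762177
Parallel (A and [0.762177]): 1 − (1 − 0.942000)(1 − 0.762177) = 0.9862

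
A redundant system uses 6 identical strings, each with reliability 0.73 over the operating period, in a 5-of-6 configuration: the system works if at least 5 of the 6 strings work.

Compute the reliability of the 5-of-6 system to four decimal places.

R = Σ_{i=5}^{6} C(6,i) p^i (1−p)^{6−i} with p = 0.73
C(6,5)·0.73^5·0.27^1 = 0.335838
C(6,6)·0.73^6·0.27^0 = 0.151334
Sum = 0.4872

0.4872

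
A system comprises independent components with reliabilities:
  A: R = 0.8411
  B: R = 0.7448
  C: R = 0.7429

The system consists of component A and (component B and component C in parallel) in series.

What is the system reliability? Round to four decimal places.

Parallel (B and C): 1 − (1 − 0.744800)(1 − 0.742900) = 0.934388
Series (A and [0.934388]): 0.841100 × 0.934388 = 0.7859

0.7859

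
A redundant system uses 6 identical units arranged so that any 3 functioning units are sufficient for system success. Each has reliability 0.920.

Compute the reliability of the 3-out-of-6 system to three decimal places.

R = Σ_{i=3}^{6} C(6,i) p^i (1−p)^{6−i} with p = 0.920
C(6,3)·0.920^3·0.080^3 = 0.00797
C(6,4)·0.920^4·0.080^2 = 0.06877
C(6,5)·0.920^5·0.080^1 = 0.31636
C(6,6)·0.920^6·0.080^0 = 0.60636
Sum = 0.999

0.999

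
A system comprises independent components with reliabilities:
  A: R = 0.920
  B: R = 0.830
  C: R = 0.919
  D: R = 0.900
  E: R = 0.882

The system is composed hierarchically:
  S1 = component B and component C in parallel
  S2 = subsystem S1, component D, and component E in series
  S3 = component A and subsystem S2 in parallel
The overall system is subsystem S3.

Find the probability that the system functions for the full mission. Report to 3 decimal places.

Parallel (B and C): 1 − (1 − 0.83000)(1 − 0.91900) = 0.98623
Series ([0.98623], D, and E): 0.98623 × 0.90000 × 0.88200 = 0.78287
Parallel (A and [0.78287]): 1 − (1 − 0.92000)(1 − 0.78287) = 0.983

0.983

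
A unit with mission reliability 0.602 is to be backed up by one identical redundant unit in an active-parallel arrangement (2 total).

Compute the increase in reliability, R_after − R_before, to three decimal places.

0.240

R_before = 0.602
R_after = 1 − (1 − 0.602)^2 = 0.842
ΔR = 0.842 − 0.602 = 0.240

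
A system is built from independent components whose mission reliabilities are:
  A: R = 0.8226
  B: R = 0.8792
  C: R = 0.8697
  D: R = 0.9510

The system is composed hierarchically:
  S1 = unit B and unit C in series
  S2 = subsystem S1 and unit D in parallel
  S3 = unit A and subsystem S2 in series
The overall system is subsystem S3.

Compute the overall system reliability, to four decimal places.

Series (B and C): 0.879200 × 0.869700 = 0.764640
Parallel ([0.764640] and D): 1 − (1 − 0.764640)(1 − 0.951000) = 0.988467
Series (A and [0.988467]): 0.822600 × 0.988467 = 0.8131

0.8131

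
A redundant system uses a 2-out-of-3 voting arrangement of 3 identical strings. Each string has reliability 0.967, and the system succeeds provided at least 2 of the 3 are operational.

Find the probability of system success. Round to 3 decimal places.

R = Σ_{i=2}^{3} C(3,i) p^i (1−p)^{3−i} with p = 0.967
C(3,2)·0.967^2·0.033^1 = 0.09257
C(3,3)·0.967^3·0.033^0 = 0.90423
Sum = 0.997

0.997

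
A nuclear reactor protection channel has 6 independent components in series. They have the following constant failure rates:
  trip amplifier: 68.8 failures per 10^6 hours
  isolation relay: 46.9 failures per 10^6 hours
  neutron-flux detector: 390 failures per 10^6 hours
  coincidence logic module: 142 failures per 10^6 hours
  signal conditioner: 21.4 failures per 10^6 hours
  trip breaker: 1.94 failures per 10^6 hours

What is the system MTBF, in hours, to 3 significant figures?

Series of exponential components: λ_sys = Σ λ_i
λ_sys = 0.0000688 + 0.0000469 + 0.000390 + 0.000142 + 0.0000214 + 0.00000194 = 6.7104e-04 /h
MTBF = 1 / λ_sys = 1490 h

1490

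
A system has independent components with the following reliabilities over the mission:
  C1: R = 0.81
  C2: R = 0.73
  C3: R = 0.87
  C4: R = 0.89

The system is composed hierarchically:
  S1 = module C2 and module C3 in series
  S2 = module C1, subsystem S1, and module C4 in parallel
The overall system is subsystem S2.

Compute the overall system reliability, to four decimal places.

Series (C2 and C3): 0.730000 × 0.870000 = 0.635100
Parallel (C1, [0.635100], and C4): 1 − (1 − 0.810000)(1 − 0.635100)(1 − 0.890000) = 0.9924

0.9924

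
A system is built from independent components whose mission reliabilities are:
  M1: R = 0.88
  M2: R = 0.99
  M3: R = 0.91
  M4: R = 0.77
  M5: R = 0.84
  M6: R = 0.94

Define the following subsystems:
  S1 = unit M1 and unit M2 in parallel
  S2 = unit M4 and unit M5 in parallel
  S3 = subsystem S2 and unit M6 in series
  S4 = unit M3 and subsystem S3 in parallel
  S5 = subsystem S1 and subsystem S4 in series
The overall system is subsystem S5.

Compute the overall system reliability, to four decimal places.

Parallel (M1 and M2): 1 − (1 − 0.880000)(1 − 0.990000) = 0.998800
Parallel (M4 and M5): 1 − (1 − 0.770000)(1 − 0.840000) = 0.963200
Series ([0.963200] and M6): 0.963200 × 0.940000 = 0.905408
Parallel (M3 and [0.905408]): 1 − (1 − 0.910000)(1 − 0.905408) = 0.991487
Series ([0.998800] and [0.991487]): 0.998800 × 0.991487 = 0.9903

0.9903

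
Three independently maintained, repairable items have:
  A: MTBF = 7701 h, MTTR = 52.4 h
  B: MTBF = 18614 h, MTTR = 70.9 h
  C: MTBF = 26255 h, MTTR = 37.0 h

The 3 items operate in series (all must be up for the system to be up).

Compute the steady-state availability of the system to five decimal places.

A(A) = MTBF/(MTBF+MTTR) = 7701/(7701+52.4) = 0.993242
A(B) = MTBF/(MTBF+MTTR) = 18614/(18614+70.9) = 0.996205
A(C) = MTBF/(MTBF+MTTR) = 26255/(26255+37.0) = 0.998593
Series availability: 0.993242 × 0.996205 × 0.998593 = 0.98808

0.98808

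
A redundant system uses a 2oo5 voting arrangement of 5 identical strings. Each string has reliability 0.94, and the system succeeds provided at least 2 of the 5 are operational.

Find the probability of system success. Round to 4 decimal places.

R = Σ_{i=2}^{5} C(5,i) p^i (1−p)^{5−i} with p = 0.94
C(5,2)·0.94^2·0.06^3 = 0.001909
C(5,3)·0.94^3·0.06^2 = 0.029901
C(5,4)·0.94^4·0.06^1 = 0.234225
C(5,5)·0.94^5·0.06^0 = 0.733904
Sum = 0.9999

0.9999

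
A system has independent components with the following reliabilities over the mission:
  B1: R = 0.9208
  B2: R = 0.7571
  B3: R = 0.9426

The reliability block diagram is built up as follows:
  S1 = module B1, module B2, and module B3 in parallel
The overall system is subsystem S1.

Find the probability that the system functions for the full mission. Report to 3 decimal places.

0.999

Parallel (B1, B2, and B3): 1 − (1 − 0.92080)(1 − 0.75710)(1 − 0.94260) = 0.999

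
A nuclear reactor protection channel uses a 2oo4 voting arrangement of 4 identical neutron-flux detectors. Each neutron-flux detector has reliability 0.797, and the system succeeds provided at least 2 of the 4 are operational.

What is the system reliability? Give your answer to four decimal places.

0.9716

R = Σ_{i=2}^{4} C(4,i) p^i (1−p)^{4−i} with p = 0.797
C(4,2)·0.797^2·0.203^2 = 0.157058
C(4,3)·0.797^3·0.203^1 = 0.411084
C(4,4)·0.797^4·0.203^0 = 0.403490
Sum = 0.9716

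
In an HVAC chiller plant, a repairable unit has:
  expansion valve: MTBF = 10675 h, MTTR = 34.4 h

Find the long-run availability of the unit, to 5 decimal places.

0.99679

A(expansion valve) = MTBF/(MTBF+MTTR) = 10675/(10675+34.4) = 0.99679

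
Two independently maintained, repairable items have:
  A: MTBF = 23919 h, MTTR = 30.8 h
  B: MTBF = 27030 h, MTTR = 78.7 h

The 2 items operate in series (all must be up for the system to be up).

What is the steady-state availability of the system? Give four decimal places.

A(A) = MTBF/(MTBF+MTTR) = 23919/(23919+30.8) = 0.998714
A(B) = MTBF/(MTBF+MTTR) = 27030/(27030+78.7) = 0.997097
Series availability: 0.998714 × 0.997097 = 0.9958

0.9958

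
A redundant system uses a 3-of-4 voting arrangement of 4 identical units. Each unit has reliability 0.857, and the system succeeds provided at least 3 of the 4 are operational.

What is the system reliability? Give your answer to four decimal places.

0.8994

R = Σ_{i=3}^{4} C(4,i) p^i (1−p)^{4−i} with p = 0.857
C(4,3)·0.857^3·0.143^1 = 0.360030
C(4,4)·0.857^4·0.143^0 = 0.539415
Sum = 0.8994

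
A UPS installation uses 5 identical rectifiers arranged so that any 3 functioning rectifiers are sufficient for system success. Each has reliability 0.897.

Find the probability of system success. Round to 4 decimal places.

0.9907

R = Σ_{i=3}^{5} C(5,i) p^i (1−p)^{5−i} with p = 0.897
C(5,3)·0.897^3·0.103^2 = 0.076569
C(5,4)·0.897^4·0.103^1 = 0.333409
C(5,5)·0.897^5·0.103^0 = 0.580714
Sum = 0.9907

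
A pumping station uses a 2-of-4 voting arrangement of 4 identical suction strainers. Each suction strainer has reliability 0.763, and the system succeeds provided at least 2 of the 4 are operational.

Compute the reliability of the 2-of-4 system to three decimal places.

R = Σ_{i=2}^{4} C(4,i) p^i (1−p)^{4−i} with p = 0.763
C(4,2)·0.763^2·0.237^2 = 0.19620
C(4,3)·0.763^3·0.237^1 = 0.42110
C(4,4)·0.763^4·0.237^0 = 0.33892
Sum = 0.956

0.956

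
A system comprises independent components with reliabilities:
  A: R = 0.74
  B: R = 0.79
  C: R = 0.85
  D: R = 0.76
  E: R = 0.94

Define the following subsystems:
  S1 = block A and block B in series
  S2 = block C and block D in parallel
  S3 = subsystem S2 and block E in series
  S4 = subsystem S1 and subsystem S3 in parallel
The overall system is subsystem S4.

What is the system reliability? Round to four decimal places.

Series (A and B): 0.740000 × 0.790000 = 0.584600
Parallel (C and D): 1 − (1 − 0.850000)(1 − 0.760000) = 0.964000
Series ([0.964000] and E): 0.964000 × 0.940000 = 0.906160
Parallel ([0.584600] and [0.906160]): 1 − (1 − 0.584600)(1 − 0.906160) = 0.9610

0.9610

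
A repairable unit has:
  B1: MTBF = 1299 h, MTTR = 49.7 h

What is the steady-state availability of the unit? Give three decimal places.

A(B1) = MTBF/(MTBF+MTTR) = 1299/(1299+49.7) = 0.963

0.963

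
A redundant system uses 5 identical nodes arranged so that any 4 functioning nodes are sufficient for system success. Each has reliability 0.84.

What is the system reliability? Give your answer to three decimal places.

0.817

R = Σ_{i=4}^{5} C(5,i) p^i (1−p)^{5−i} with p = 0.84
C(5,4)·0.84^4·0.16^1 = 0.39830
C(5,5)·0.84^5·0.16^0 = 0.41821
Sum = 0.817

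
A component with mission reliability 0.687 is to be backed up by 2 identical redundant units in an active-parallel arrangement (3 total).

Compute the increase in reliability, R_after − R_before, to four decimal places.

R_before = 0.687
R_after = 1 − (1 − 0.687)^3 = 0.9693
ΔR = 0.9693 − 0.687 = 0.2823

0.2823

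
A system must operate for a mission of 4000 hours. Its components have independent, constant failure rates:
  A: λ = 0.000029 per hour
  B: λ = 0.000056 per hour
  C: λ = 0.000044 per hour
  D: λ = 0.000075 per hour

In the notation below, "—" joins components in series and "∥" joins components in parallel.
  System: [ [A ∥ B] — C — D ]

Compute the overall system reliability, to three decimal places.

0.608

R(A) = exp(−0.000029 × 4000) = 0.89048
R(B) = exp(−0.000056 × 4000) = 0.79932
R(C) = exp(−0.000044 × 4000) = 0.83862
R(D) = exp(−0.000075 × 4000) = 0.74082
Parallel (A and B): 1 − (1 − 0.89048)(1 − 0.79932) = 0.97802
Series ([0.97802], C, and D): 0.97802 × 0.83862 × 0.74082 = 0.608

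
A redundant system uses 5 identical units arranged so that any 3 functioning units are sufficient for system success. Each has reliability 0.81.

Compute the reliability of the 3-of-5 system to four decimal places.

0.9495

R = Σ_{i=3}^{5} C(5,i) p^i (1−p)^{5−i} with p = 0.81
C(5,3)·0.81^3·0.19^2 = 0.191850
C(5,4)·0.81^4·0.19^1 = 0.408944
C(5,5)·0.81^5·0.19^0 = 0.348678
Sum = 0.9495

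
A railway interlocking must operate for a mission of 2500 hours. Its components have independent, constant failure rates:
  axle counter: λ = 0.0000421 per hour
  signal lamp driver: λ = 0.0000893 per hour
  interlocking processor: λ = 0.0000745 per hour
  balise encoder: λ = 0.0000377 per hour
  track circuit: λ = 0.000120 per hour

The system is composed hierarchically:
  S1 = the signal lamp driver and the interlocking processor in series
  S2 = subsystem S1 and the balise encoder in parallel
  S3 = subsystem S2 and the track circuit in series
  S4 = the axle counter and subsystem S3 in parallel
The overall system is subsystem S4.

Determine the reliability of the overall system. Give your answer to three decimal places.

R(axle counter) = exp(−0.0000421 × 2500) = 0.90010
R(signal lamp driver) = exp(−0.0000893 × 2500) = 0.79991
R(interlocking processor) = exp(−0.0000745 × 2500) = 0.83007
R(balise encoder) = exp(−0.0000377 × 2500) = 0.91006
R(track circuit) = exp(−0.000120 × 2500) = 0.74082
Series (signal lamp driver and interlocking processor): 0.79991 × 0.83007 = 0.66398
Parallel ([0.66398] and balise encoder): 1 − (1 − 0.66398)(1 − 0.91006) = 0.96978
Series ([0.96978] and track circuit): 0.96978 × 0.74082 = 0.71843
Parallel (axle counter and [0.71843]): 1 − (1 − 0.90010)(1 − 0.71843) = 0.972

0.972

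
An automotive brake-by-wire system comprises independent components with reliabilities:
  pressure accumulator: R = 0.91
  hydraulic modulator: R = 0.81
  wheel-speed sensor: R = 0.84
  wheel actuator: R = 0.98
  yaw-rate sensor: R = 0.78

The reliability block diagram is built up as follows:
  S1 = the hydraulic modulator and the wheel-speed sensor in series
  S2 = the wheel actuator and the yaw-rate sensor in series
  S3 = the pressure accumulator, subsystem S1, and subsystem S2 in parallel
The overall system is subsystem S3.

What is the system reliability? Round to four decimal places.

0.9932

Series (hydraulic modulator and wheel-speed sensor): 0.810000 × 0.840000 = 0.680400
Series (wheel actuator and yaw-rate sensor): 0.980000 × 0.780000 = 0.764400
Parallel (pressure accumulator, [0.680400], and [0.764400]): 1 − (1 − 0.910000)(1 − 0.680400)(1 − 0.764400) = 0.9932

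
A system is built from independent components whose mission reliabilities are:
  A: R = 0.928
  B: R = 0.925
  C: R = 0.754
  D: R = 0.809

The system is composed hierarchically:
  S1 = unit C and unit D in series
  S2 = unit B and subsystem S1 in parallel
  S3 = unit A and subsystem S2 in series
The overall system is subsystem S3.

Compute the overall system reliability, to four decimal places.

Series (C and D): 0.754000 × 0.809000 = 0.609986
Parallel (B and [0.609986]): 1 − (1 − 0.925000)(1 − 0.609986) = 0.970749
Series (A and [0.970749]): 0.928000 × 0.970749 = 0.9009

0.9009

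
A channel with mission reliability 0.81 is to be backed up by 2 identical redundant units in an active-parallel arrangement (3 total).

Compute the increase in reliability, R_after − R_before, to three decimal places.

0.183

R_before = 0.81
R_after = 1 − (1 − 0.81)^3 = 0.993
ΔR = 0.993 − 0.81 = 0.183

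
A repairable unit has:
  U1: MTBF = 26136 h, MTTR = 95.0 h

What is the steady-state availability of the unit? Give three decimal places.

A(U1) = MTBF/(MTBF+MTTR) = 26136/(26136+95.0) = 0.996

0.996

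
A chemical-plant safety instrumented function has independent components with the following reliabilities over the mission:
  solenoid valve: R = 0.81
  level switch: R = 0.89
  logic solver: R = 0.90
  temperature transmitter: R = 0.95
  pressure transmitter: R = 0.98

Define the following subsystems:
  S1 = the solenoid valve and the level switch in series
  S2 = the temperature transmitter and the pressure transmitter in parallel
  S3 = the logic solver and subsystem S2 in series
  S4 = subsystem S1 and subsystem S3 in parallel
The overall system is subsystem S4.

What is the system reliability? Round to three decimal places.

Series (solenoid valve and level switch): 0.81000 × 0.89000 = 0.72090
Parallel (temperature transmitter and pressure transmitter): 1 − (1 − 0.95000)(1 − 0.98000) = 0.99900
Series (logic solver and [0.99900]): 0.90000 × 0.99900 = 0.89910
Parallel ([0.72090] and [0.89910]): 1 − (1 − 0.72090)(1 − 0.89910) = 0.972

0.972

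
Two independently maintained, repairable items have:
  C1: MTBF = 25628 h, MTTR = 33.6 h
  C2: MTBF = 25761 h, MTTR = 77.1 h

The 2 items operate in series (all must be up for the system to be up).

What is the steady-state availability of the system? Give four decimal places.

A(C1) = MTBF/(MTBF+MTTR) = 25628/(25628+33.6) = 0.998691
A(C2) = MTBF/(MTBF+MTTR) = 25761/(25761+77.1) = 0.997016
Series availability: 0.998691 × 0.997016 = 0.9957

0.9957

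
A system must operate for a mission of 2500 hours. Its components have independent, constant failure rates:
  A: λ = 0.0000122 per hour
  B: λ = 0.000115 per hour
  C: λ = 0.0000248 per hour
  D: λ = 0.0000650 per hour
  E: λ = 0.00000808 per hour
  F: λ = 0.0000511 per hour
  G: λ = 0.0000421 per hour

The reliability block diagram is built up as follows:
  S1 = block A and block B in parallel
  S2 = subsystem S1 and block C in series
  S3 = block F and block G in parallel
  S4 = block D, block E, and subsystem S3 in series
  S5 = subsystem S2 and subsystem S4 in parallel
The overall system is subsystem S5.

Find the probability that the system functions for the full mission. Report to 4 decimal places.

0.9881

R(A) = exp(−0.0000122 × 2500) = 0.969960
R(B) = exp(−0.000115 × 2500) = 0.750137
R(C) = exp(−0.0000248 × 2500) = 0.939883
R(D) = exp(−0.0000650 × 2500) = 0.850016
R(E) = exp(−0.00000808 × 2500) = 0.980003
R(F) = exp(−0.0000511 × 2500) = 0.880073
R(G) = exp(−0.0000421 × 2500) = 0.900099
Parallel (A and B): 1 − (1 − 0.969960)(1 − 0.750137) = 0.992494
Series ([0.992494] and C): 0.992494 × 0.939883 = 0.932828
Parallel (F and G): 1 − (1 − 0.880073)(1 − 0.900099) = 0.988019
Series (D, E, and [0.988019]): 0.850016 × 0.980003 × 0.988019 = 0.823038
Parallel ([0.932828] and [0.823038]): 1 − (1 − 0.932828)(1 − 0.823038) = 0.9881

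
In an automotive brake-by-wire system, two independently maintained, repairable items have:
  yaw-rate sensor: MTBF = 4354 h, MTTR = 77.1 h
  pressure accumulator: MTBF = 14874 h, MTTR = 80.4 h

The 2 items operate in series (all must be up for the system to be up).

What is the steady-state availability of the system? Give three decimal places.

A(yaw-rate sensor) = MTBF/(MTBF+MTTR) = 4354/(4354+77.1) = 0.982600
A(pressure accumulator) = MTBF/(MTBF+MTTR) = 14874/(14874+80.4) = 0.994624
Series availability: 0.982600 × 0.994624 = 0.977

0.977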